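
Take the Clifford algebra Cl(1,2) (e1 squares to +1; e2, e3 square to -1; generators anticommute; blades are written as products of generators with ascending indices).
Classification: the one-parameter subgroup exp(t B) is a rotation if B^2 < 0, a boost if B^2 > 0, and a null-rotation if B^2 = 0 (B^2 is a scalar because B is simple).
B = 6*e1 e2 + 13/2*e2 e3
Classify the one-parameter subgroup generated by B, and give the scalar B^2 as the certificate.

B^2 term by term: the squares give (6)^2*(e1 e2)^2 + (13/2)^2*(e2 e3)^2 = 36*(+1) + 169/4*(-1) = -25/4 (each basis 2-blade squares to minus the product of its generators' squares); cross terms between blades sharing an index anticommute and cancel. So B^2 = -25/4.
Answer: rotation, certificate B^2 = -25/4. Note: conjugating B changes its blade decomposition but never the scalar B^2 = -25/4, whose sign settles the classification.


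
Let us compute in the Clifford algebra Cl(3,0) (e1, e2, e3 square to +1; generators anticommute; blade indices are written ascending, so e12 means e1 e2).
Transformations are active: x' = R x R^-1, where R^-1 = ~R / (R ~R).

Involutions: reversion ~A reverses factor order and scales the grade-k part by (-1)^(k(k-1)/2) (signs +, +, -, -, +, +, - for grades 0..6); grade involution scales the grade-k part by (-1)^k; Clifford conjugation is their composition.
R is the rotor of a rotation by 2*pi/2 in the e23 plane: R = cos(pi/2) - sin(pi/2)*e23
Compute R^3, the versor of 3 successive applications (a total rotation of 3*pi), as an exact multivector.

Half-angle bookkeeping: 3 applications in e23 add up to rotor phase 3*pi/2 = 3*pi/2, so R^3 = cos(3*pi/2) - sin(3*pi/2)*e23.
cos(3*pi/2) = 0 and sin(3*pi/2) = -1, so R^3 = e23. The net rotation is 1*pi (after discarding 1 full turn, each of which contributes a factor -1 to the rotor); the rotor keeps the half-angle phase exactly.
Answer: e23


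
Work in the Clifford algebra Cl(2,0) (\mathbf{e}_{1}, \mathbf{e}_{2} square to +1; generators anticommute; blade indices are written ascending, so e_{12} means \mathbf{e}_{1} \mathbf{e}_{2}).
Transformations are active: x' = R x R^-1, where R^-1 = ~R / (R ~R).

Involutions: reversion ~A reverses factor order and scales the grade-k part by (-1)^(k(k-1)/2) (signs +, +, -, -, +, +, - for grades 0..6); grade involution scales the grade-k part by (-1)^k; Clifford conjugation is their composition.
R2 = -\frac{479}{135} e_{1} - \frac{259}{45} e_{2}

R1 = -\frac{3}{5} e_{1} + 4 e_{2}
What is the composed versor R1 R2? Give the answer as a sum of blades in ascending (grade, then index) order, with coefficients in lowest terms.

Distribute over the terms of R1 (each basis-blade product reordered to ascending indices, repeated generators contracted through their squares):
(-\frac{3}{5} e_{1}) R2 = \frac{479}{225} + \frac{259}{75} e_{12}
(4 e_{2}) R2 = -\frac{1036}{45} + \frac{1916}{135} e_{12}
Summing the partial products and collecting blades:
Answer: -\frac{1567}{75} + \frac{11911}{675} e_{12}


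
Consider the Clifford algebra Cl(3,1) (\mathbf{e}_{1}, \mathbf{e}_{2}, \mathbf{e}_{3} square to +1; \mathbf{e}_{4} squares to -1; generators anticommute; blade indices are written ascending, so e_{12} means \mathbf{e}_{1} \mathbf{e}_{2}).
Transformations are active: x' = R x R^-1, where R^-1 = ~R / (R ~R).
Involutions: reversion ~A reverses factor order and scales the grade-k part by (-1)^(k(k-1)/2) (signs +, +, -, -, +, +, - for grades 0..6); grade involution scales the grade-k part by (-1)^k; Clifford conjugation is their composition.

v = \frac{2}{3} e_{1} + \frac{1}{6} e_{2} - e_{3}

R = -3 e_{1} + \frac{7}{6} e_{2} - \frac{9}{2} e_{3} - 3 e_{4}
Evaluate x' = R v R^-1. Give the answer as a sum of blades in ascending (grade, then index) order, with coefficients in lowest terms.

~R = -3 e_{1} + \frac{7}{6} e_{2} - \frac{9}{2} e_{3} - 3 e_{4}, and R ~R = \frac{389}{18}, so R^-1 = ~R / (\frac{389}{18}).
R v = \frac{97}{36} - \frac{23}{18} e_{12} + 6 e_{13} + 2 e_{14} - \frac{5}{12} e_{23} + \frac{1}{2} e_{24} - 3 e_{34}
Answer: -\frac{1651}{1167} e_{1} + \frac{145}{1167} e_{2} - \frac{95}{778} e_{3} - \frac{291}{389} e_{4}


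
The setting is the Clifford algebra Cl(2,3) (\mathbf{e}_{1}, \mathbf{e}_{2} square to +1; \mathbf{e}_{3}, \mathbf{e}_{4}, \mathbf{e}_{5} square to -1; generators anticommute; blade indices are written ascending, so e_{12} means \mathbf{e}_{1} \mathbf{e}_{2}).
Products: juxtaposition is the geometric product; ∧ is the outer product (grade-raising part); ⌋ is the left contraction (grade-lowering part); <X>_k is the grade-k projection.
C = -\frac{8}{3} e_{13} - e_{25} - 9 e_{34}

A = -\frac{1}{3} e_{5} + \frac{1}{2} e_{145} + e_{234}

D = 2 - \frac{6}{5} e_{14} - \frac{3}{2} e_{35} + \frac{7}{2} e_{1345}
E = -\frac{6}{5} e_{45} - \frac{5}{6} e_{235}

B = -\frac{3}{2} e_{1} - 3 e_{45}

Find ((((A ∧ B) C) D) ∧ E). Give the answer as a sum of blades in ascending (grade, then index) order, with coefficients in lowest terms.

step 1: -\frac{1}{2} e_{15} + \frac{3}{2} e_{1234}
step 2: 14 e_{12} + 4 e_{24} + \frac{4}{3} e_{35} + 3 e_{1345}
step 3: -\frac{17}{2} + \frac{164}{5} e_{12} + \frac{1}{6} e_{14} + \frac{124}{5} e_{24} + \frac{94}{15} e_{35} - 7 e_{1235} + \frac{38}{5} e_{1345} - 43 e_{2345}
step 4: \frac{51}{5} e_{45} + \frac{85}{12} e_{235} - \frac{984}{25} e_{1245} - \frac{5}{36} e_{12345}
Answer: \frac{51}{5} e_{45} + \frac{85}{12} e_{235} - \frac{984}{25} e_{1245} - \frac{5}{36} e_{12345}


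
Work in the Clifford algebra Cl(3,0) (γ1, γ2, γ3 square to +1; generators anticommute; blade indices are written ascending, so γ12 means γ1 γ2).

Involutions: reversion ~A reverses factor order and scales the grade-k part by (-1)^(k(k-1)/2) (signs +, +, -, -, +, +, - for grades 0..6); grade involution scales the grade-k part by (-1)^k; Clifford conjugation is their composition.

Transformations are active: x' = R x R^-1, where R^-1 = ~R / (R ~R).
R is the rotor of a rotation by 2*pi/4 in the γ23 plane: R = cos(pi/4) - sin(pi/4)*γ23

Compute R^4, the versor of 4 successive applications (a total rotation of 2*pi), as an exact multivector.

Because a rotor carries half the rotation angle, composing 4 copies of this γ23-plane rotor multiplies the phase: 4*(pi/4) = pi, hence R^4 = cos(pi) - sin(pi)*γ23.
cos(pi) = -1 and sin(pi) = 0, so R^4 = -1. The total rotation 2*pi is 1 full turn, so every vector returns to itself, yet the rotor is -1, on the OTHER sheet of the double cover (an odd number of 2*pi turns).
Answer: -1


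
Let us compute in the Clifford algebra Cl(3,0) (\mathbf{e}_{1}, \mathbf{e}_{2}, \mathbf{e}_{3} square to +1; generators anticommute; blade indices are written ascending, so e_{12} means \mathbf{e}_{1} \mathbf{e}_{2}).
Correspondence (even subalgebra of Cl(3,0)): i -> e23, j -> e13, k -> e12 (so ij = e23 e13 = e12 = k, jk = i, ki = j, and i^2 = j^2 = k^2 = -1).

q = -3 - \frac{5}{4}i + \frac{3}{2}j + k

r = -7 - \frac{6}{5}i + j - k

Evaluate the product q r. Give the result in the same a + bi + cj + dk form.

In blades: q = -3 + e_{12} + \frac{3}{2} e_{13} - \frac{5}{4} e_{23}, r = -7 - e_{12} + e_{13} - \frac{6}{5} e_{23}.
Distribute q over r term by term (generator squares from the signature, products reordered to ascending indices): (-3)*r = 21 + 3 e_{12} - 3 e_{13} + \frac{18}{5} e_{23}; (e_{12})*r = 1 - 7 e_{12} - \frac{6}{5} e_{13} - e_{23}; (\frac{3}{2} e_{13})*r = -\frac{3}{2} + \frac{9}{5} e_{12} - \frac{21}{2} e_{13} - \frac{3}{2} e_{23}; (-\frac{5}{4} e_{23})*r = -\frac{3}{2} - \frac{5}{4} e_{12} - \frac{5}{4} e_{13} + \frac{35}{4} e_{23}.
Sum: 19 - \frac{69}{20} e_{12} - \frac{319}{20} e_{13} + \frac{197}{20} e_{23}; translating back through the correspondence:
Answer: 19 + \frac{197}{20}i - \frac{319}{20}j - \frac{69}{20}k


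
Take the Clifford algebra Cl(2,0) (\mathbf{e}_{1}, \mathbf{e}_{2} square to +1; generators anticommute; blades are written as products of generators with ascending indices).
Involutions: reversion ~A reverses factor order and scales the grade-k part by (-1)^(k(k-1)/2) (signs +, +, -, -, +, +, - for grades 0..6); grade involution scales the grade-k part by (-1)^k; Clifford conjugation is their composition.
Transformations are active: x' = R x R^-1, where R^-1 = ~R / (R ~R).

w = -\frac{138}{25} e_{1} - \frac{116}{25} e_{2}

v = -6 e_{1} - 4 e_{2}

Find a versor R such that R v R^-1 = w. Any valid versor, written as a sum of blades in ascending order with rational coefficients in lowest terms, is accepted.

A norm check does it: q(v) = q(w) = 52, hence R = v + w = -\frac{288}{25} e_{1} - \frac{216}{25} e_{2} realises the map — parallel part kept, (v - w)/2 negated, v carried to w.
Answer: -\frac{288}{25} e_{1} - \frac{216}{25} e_{2}


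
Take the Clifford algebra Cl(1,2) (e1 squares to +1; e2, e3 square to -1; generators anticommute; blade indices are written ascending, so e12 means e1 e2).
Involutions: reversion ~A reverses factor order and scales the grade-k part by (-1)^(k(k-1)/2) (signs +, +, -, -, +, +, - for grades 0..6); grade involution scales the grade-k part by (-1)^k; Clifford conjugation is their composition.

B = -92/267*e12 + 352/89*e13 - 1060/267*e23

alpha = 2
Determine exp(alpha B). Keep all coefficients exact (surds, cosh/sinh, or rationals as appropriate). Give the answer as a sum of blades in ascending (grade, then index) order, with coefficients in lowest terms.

B^2 term by term: the squares give (-92/267)^2*(e12)^2 + (352/89)^2*(e13)^2 + (-1060/267)^2*(e23)^2 = 8464/71289*(+1) + 123904/7921*(+1) + 1123600/71289*(-1) = 0 (each basis 2-blade squares to minus the product of its generators' squares); cross terms between blades sharing an index anticommute and cancel. So B^2 = 0.
B^2 = 0, hence only two terms survive: exp(alpha B) = 1 + alpha B (parabolic case).
Answer: 1 - 184/267*e12 + 704/89*e13 - 2120/267*e23


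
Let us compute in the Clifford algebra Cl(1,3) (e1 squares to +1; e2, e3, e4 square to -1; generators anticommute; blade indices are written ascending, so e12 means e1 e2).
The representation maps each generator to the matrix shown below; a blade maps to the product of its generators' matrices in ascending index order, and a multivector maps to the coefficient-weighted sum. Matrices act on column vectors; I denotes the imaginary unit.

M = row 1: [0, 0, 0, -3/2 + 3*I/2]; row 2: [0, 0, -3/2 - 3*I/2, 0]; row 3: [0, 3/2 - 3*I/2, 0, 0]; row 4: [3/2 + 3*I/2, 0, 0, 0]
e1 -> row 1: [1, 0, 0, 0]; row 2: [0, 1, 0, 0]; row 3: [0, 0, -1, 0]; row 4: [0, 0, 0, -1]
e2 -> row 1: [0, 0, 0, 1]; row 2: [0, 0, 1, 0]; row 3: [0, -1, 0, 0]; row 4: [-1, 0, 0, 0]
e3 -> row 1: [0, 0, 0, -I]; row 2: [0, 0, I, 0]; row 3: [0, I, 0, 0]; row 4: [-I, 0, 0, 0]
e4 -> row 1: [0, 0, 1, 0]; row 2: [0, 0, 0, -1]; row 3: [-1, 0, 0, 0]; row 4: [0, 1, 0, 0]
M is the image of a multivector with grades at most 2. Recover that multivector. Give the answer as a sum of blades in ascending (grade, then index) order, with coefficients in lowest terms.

Method: the blade images are trace-orthogonal — tr(rho(e_A) rho(e_B)^-1) = 4 if A = B and 0 otherwise — and rho(e_A)^-1 = (e_A)^2 * rho(e_A) with (e_A)^2 = +1 or -1, so the coefficient of e_A in the preimage is (e_A)^2 * tr(M rho(e_A))/4.
Nonzero projections over blades of grade <= 2: e2: (e2)^2 = -1, tr(M rho(e2)) = 6, coefficient -3/2; e3: (e3)^2 = -1, tr(M rho(e3)) = 6, coefficient -3/2. Every other blade of grade <= 2 projects to 0.
Answer: -3/2*e2 - 3/2*e3


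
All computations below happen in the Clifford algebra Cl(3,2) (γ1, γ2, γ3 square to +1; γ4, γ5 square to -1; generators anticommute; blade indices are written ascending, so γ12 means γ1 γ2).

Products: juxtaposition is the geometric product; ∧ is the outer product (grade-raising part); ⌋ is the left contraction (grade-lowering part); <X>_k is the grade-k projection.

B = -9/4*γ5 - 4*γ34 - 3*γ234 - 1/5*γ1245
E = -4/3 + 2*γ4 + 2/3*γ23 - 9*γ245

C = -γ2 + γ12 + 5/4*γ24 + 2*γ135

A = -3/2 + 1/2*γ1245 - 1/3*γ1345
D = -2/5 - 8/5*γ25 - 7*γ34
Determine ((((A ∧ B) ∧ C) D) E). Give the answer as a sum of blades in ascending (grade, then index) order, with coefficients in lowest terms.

step 1: 27/8*γ5 + 6*γ34 + 9/2*γ234 + 3/10*γ1245
step 2: 27/8*γ25 + 27/8*γ125 - 6*γ234 + 135/32*γ245 + 6*γ1234
step 3: -27/5 - 27/5*γ1 + 42*γ2 + 27/4*γ4 - 42*γ12 - 27/20*γ25 - 27/20*γ125 + 12/5*γ234 - 945/32*γ235 - 27/16*γ245 + 48/5*γ345 - 12/5*γ1234 - 48/5*γ1345 - 189/8*γ2345 - 189/8*γ12345
step 4: -1719/80 + 36/5*γ1 - 56*γ2 + 1925/8*γ3 - 671/20*γ4 + 315/16*γ5 + 56*γ12 + 1477/8*γ13 - 427/20*γ14 - 474/5*γ23 + 84*γ24 - 2493/40*γ25 + 8505/32*γ34 + 399/10*γ35 - 1449/4*γ45 + 438/5*γ123 - 84*γ124 + 9/5*γ125 - 417/10*γ135 + 1575/4*γ145 + 13/10*γ234 - 63/8*γ235 + 943/20*γ245 - 557/40*γ345 + 16/5*γ1234 - 189/4*γ1235 + 577/10*γ1245 + 64/5*γ1345 + 1449/16*γ2345 + 63/2*γ12345
Answer: -1719/80 + 36/5*γ1 - 56*γ2 + 1925/8*γ3 - 671/20*γ4 + 315/16*γ5 + 56*γ12 + 1477/8*γ13 - 427/20*γ14 - 474/5*γ23 + 84*γ24 - 2493/40*γ25 + 8505/32*γ34 + 399/10*γ35 - 1449/4*γ45 + 438/5*γ123 - 84*γ124 + 9/5*γ125 - 417/10*γ135 + 1575/4*γ145 + 13/10*γ234 - 63/8*γ235 + 943/20*γ245 - 557/40*γ345 + 16/5*γ1234 - 189/4*γ1235 + 577/10*γ1245 + 64/5*γ1345 + 1449/16*γ2345 + 63/2*γ12345


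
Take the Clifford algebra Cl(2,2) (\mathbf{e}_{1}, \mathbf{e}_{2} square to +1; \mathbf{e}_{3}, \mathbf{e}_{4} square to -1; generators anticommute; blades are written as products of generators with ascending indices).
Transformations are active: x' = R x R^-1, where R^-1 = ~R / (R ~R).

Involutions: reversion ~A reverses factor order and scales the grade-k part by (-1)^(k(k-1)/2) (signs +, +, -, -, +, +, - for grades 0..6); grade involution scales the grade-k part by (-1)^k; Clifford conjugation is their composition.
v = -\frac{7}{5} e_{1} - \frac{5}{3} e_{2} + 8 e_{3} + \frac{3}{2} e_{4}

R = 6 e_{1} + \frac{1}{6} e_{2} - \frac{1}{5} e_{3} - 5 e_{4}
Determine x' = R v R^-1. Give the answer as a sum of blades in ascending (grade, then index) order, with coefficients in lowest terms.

~R = 6 e_{1} + \frac{1}{6} e_{2} - \frac{1}{5} e_{3} - 5 e_{4}, and R ~R = \frac{9889}{900}, so R^-1 = ~R / (\frac{9889}{900}).
R v = \frac{19}{45} - \frac{293}{30} e_{1} e_{2} + \frac{1193}{25} e_{1} e_{3} + 2 e_{1} e_{4} + e_{2} e_{3} - \frac{97}{12} e_{2} e_{4} + \frac{397}{10} e_{3} e_{4}
Answer: \frac{92023}{49445} e_{1} + \frac{49825}{29667} e_{2} - \frac{79264}{9889} e_{3} - \frac{37267}{19778} e_{4}


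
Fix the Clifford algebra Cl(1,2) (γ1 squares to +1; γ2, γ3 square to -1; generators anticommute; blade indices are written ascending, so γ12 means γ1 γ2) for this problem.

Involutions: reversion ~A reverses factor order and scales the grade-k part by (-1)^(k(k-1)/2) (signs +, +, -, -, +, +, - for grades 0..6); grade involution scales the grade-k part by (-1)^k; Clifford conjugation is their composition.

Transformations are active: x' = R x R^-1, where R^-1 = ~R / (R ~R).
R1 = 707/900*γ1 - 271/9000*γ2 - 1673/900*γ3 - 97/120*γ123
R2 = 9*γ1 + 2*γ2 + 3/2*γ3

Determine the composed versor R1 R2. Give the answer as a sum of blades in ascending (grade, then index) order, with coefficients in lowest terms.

Distribute over the terms of R2 (each basis-blade product reordered to ascending indices, repeated generators contracted through their squares):
R1 (9*γ1) = 707/100 + 271/1000*γ12 + 1673/100*γ13 - 291/40*γ23
R1 (2*γ2) = 271/4500 + 707/450*γ12 - 97/60*γ13 + 1673/450*γ23
R1 (3/2*γ3) = 1673/600 + 97/80*γ12 + 707/600*γ13 - 271/6000*γ23
Summing the partial products and collecting blades:
Answer: 89267/9000 + 54983/18000*γ12 + 391/24*γ13 - 64843/18000*γ23


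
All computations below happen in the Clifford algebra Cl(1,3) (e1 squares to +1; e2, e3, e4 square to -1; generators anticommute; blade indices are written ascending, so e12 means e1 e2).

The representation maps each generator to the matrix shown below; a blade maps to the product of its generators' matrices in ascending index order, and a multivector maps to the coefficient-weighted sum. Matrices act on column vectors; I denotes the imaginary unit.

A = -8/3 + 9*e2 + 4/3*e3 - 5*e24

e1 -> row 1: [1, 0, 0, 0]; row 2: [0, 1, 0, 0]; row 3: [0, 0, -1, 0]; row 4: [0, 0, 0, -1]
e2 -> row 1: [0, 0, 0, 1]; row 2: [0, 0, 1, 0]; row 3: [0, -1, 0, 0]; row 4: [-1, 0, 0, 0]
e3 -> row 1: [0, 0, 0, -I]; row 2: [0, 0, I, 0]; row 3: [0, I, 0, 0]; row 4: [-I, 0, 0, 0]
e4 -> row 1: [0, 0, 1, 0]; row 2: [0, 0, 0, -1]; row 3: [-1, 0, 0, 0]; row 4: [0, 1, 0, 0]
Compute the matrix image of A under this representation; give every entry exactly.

Bivector images (products of the table entries): rho(e24) = rho(e2)rho(e4) = row 1: [0, 1, 0, 0]; row 2: [-1, 0, 0, 0]; row 3: [0, 0, 0, 1]; row 4: [0, 0, -1, 0].
M = (-8/3)*1 + (9)*rho(e2) + (4/3)*rho(e3) + (-5)*rho(e24), summed entrywise (1 is the identity matrix):
Answer: row 1: [-8/3, -5, 0, 9 - 4*I/3]; row 2: [5, -8/3, 9 + 4*I/3, 0]; row 3: [0, -9 + 4*I/3, -8/3, -5]; row 4: [-9 - 4*I/3, 0, 5, -8/3]


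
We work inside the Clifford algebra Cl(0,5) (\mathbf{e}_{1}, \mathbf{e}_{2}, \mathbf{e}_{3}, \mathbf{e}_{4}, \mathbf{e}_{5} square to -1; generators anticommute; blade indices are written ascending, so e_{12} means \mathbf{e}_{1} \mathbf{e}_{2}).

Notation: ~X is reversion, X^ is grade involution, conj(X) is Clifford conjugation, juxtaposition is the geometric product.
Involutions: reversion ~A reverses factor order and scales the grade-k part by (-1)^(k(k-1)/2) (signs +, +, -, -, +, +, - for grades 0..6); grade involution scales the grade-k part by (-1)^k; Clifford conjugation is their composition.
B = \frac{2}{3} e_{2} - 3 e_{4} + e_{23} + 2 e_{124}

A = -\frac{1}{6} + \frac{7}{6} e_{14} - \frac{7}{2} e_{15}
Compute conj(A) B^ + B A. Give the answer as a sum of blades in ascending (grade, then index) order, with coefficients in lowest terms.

first term: \frac{7}{2} e_{1} + \frac{22}{9} e_{2} - \frac{1}{2} e_{4} - \frac{1}{6} e_{23} - \frac{4}{9} e_{124} + \frac{7}{3} e_{125} - \frac{21}{2} e_{145} - 7 e_{245} - \frac{7}{6} e_{1234} + \frac{7}{2} e_{1235}
second term: -\frac{7}{2} e_{1} + \frac{20}{9} e_{2} + \frac{1}{2} e_{4} - \frac{1}{6} e_{23} - \frac{10}{9} e_{124} + \frac{7}{3} e_{125} - \frac{21}{2} e_{145} + 7 e_{245} + \frac{7}{6} e_{1234} - \frac{7}{2} e_{1235}
Answer: \frac{14}{3} e_{2} - \frac{1}{3} e_{23} - \frac{14}{9} e_{124} + \frac{14}{3} e_{125} - 21 e_{145}


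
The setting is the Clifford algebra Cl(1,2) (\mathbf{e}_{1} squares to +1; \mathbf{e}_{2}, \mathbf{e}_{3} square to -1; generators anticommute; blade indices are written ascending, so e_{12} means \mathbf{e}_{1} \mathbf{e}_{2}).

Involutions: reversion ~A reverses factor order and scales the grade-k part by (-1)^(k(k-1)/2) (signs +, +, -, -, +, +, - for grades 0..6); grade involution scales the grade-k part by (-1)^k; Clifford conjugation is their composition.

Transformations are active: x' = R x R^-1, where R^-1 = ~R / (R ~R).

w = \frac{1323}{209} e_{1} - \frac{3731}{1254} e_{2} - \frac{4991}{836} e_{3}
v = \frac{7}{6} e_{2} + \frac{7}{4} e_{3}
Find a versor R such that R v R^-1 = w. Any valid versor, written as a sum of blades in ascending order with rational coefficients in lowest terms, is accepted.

Key observation: q(v) = q(w) = -\frac{637}{144} (sandwiches preserve the norm), so R = v + w = \frac{1323}{209} e_{1} - \frac{378}{209} e_{2} - \frac{882}{209} e_{3} works whenever it is invertible — the component of v along it is kept and (v - w)/2 reverses, sending v to w.
Answer: \frac{1323}{209} e_{1} - \frac{378}{209} e_{2} - \frac{882}{209} e_{3}


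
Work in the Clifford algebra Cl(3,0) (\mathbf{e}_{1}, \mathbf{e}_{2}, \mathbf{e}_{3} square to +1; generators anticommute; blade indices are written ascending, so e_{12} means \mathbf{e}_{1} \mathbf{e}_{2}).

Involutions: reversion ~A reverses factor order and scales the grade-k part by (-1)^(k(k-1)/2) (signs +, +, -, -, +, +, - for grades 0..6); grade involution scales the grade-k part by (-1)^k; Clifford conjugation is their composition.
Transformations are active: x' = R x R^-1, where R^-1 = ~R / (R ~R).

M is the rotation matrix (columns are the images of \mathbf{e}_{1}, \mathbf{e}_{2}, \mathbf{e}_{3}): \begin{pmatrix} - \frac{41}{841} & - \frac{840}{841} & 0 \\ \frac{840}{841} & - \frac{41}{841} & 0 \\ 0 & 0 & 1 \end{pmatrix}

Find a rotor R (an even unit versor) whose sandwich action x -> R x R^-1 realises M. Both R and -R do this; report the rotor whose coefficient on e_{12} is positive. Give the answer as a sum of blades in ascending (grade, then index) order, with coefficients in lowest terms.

Method: write R = a + b12*e_{12} + b13*e_{13} + b23*e_{23} with a^2 + b12^2 + b13^2 + b23^2 = 1 (so R^-1 = ~R). Expanding the columns R e_j ~R gives tr M = 4a^2 - 1 and, from the antisymmetric part, M21 - M12 = -4a*b12, M13 - M31 = 4a*b13, M32 - M23 = -4a*b23.
Here tr M = \frac{759}{841}, so a^2 = (1 + tr M)/4 = \frac{400}{841} and a = ±\frac{20}{29}. Taking a = \frac{20}{29}: M21 - M12 = \frac{1680}{841}, M13 - M31 = 0, M32 - M23 = 0, giving b12 = -\frac{21}{29}, b13 = 0, b23 = 0, i.e. R = \frac{20}{29} - \frac{21}{29} e_{12}.
Its e_{12} coefficient is negative, so report the other preimage -R.
Answer: -\frac{20}{29} + \frac{21}{29} e_{12}. Sheet selection: the two-to-one cover makes ±R indistinguishable at the matrix level (trace \frac{759}{841}), so uniqueness comes from the required sign on e_{12}.


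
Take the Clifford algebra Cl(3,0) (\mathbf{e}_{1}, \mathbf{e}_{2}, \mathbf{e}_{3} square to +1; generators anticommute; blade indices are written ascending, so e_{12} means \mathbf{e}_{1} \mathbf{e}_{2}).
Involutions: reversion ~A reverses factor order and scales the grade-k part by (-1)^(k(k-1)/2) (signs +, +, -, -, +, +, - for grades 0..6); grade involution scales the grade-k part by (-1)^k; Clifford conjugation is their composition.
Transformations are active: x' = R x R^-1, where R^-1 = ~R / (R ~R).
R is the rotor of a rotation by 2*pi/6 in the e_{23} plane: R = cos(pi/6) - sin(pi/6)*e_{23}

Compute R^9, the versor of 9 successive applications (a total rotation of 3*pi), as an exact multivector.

Rotor phase runs at HALF the rotation angle; powers of one rotor simply add phase, so after 9 steps in e_{23} the phase is 9*pi/6 = \frac{3 \pi}{2} and R^9 = cos(\frac{3 \pi}{2}) - sin(\frac{3 \pi}{2})*e_{23}.
cos(\frac{3 \pi}{2}) = 0 and sin(\frac{3 \pi}{2}) = -1, so R^9 = e_{23}. The net rotation is 1*pi (after discarding 1 full turn, each of which contributes a factor -1 to the rotor); the rotor keeps the half-angle phase exactly.
Answer: e_{23}


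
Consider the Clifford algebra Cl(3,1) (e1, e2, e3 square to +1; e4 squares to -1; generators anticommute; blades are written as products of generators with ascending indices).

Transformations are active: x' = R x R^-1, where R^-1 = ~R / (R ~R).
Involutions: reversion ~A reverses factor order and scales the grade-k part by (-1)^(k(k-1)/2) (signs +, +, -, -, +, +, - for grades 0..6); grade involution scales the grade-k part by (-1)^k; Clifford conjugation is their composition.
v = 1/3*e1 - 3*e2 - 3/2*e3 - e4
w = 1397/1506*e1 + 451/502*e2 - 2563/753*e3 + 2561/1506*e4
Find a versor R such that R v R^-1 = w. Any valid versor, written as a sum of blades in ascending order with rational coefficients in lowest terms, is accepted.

Take R = v + w = 633/502*e1 - 1055/502*e2 - 7385/1506*e3 + 1055/1506*e4. Because q(v) = q(w) = 373/36, conjugation by R sends v exactly to w.
Answer: 633/502*e1 - 1055/502*e2 - 7385/1506*e3 + 1055/1506*e4


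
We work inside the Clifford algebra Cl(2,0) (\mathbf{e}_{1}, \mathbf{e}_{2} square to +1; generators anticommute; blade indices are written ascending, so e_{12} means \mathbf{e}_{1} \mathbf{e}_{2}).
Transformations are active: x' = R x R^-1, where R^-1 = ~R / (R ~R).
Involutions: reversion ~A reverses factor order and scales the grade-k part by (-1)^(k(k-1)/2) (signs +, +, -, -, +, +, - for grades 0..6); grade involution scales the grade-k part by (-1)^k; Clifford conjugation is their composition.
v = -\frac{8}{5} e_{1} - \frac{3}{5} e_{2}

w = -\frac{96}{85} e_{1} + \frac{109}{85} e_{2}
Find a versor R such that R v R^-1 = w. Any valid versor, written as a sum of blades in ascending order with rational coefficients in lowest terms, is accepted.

Reasoning: v^2 = w^2 = \frac{73}{25} since conjugation preserves the quadratic form; R = v + w = -\frac{232}{85} e_{1} + \frac{58}{85} e_{2} is then valid when invertible, keeping its own part and reversing (v - w)/2.
Answer: -\frac{232}{85} e_{1} + \frac{58}{85} e_{2}


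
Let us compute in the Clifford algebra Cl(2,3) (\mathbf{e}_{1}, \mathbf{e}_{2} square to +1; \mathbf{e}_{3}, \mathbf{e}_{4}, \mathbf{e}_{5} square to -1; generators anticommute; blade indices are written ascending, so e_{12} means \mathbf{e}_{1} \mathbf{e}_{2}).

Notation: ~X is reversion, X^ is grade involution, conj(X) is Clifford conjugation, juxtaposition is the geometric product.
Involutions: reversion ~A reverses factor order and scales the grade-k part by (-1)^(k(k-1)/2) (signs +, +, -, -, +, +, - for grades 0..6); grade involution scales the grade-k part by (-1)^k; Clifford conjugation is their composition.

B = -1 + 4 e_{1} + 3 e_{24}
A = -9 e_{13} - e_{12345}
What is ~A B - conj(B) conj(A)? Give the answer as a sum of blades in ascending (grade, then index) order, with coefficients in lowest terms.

first term: -36 e_{3} - 9 e_{13} + 3 e_{135} - 27 e_{1234} - 4 e_{2345} + e_{12345}
second term: -36 e_{3} - 9 e_{13} + 3 e_{135} + 27 e_{1234} - 4 e_{2345} - e_{12345}
Answer: -54 e_{1234} + 2 e_{12345}


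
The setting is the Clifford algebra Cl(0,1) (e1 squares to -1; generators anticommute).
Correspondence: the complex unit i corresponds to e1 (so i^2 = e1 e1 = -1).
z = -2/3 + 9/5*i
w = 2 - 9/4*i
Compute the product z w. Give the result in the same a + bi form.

In blades: z = -2/3 + 9/5*e1, w = 2 - 9/4*e1.
Distribute z over w term by term (generator squares from the signature, products reordered to ascending indices): (-2/3)*w = -4/3 + 3/2*e1; (9/5*e1)*w = 81/20 + 18/5*e1.
Sum: 163/60 + 51/10*e1; translating back through the correspondence:
Answer: 163/60 + 51/10*i


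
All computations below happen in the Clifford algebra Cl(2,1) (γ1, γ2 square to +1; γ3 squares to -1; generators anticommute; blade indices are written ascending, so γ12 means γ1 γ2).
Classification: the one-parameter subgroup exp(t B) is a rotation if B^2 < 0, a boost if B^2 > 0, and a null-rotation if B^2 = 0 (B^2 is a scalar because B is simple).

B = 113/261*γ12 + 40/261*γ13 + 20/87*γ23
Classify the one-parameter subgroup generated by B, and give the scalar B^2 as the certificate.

B^2 term by term: the squares give (113/261)^2*(γ12)^2 + (40/261)^2*(γ13)^2 + (20/87)^2*(γ23)^2 = 12769/68121*(-1) + 1600/68121*(+1) + 400/7569*(+1) = -1/9 (each basis 2-blade squares to minus the product of its generators' squares); cross terms between blades sharing an index anticommute and cancel. So B^2 = -1/9.
Answer: rotation, certificate B^2 = -1/9. The invariant at work: B^2 = -1/9 is unchanged by conjugation, hence its sign classifies the subgroup whatever basis B is written in.


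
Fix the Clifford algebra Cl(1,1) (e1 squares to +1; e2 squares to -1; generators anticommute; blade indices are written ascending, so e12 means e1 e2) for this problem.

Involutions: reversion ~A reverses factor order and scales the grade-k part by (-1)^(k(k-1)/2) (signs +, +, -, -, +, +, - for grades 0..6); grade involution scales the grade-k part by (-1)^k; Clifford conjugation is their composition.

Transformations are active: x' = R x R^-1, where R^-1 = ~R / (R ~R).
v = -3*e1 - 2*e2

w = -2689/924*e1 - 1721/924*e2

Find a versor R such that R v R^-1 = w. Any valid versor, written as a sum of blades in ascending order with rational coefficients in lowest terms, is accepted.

Key observation: q(v) = q(w) = 5 (sandwiches preserve the norm), so R = v + w = -5461/924*e1 - 3569/924*e2 works whenever it is invertible — the component of v along it is kept and (v - w)/2 reverses, sending v to w.
Answer: -5461/924*e1 - 3569/924*e2


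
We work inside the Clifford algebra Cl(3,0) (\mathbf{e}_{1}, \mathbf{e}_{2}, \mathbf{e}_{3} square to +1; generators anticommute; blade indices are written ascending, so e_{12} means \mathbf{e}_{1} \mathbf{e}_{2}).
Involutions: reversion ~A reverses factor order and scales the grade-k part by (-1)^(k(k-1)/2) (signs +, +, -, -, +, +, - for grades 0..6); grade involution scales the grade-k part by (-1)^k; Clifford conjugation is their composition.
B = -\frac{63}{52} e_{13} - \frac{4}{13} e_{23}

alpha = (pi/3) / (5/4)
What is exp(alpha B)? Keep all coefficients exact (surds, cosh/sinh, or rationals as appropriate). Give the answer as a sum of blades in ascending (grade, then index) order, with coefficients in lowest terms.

B^2 term by term: the squares give (-\frac{63}{52})^2*(e_{13})^2 + (-\frac{4}{13})^2*(e_{23})^2 = \frac{3969}{2704}*(-1) + \frac{16}{169}*(-1) = -\frac{25}{16} (each basis 2-blade squares to minus the product of its generators' squares); cross terms between blades sharing an index anticommute and cancel. So B^2 = -\frac{25}{16}.
B^2 = -\frac{25}{16} — a negative square means the series sums to a rotation: l = \frac{5}{4}, alpha*l = \frac{\pi}{3}, so exp(alpha B) = cos(\frac{\pi}{3}) + (sin(\frac{\pi}{3})/(\frac{5}{4}))*B = \frac{1}{2} + (\frac{2 \sqrt{3}}{5})*B.
Answer: \frac{1}{2} - \frac{63 \sqrt{3}}{130} e_{13} - \frac{8 \sqrt{3}}{65} e_{23}


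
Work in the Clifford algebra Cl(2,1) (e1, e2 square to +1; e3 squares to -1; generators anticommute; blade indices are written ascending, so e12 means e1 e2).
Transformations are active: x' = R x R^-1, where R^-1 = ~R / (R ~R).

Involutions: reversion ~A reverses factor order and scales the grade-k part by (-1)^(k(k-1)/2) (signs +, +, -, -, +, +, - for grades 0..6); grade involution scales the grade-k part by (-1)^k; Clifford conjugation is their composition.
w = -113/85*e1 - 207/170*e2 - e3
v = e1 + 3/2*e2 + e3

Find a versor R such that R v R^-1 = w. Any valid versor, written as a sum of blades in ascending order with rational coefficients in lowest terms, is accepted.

Construction: equal norms (both 9/4) license R = v + w = -28/85*e1 + 24/85*e2 — nothing changes along that direction, while (v - w)/2 changes sign, so v maps onto w.
Answer: -28/85*e1 + 24/85*e2


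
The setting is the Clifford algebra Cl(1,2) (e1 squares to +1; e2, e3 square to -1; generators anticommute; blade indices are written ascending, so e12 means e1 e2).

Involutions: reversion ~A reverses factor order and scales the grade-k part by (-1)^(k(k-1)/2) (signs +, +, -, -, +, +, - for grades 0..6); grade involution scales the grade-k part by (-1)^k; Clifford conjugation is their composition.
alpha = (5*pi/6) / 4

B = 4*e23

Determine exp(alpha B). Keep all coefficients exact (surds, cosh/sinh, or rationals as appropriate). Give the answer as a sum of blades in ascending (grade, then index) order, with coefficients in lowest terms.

B^2 = (4)^2*(e23)^2 = 16*(-1) = -16 (a basis 2-blade squares to minus the product of its generators' squares).
B^2 = -16 — the series telescopes trigonometrically here: l = 4, alpha*l = 5*pi/6, so exp(alpha B) = cos(5*pi/6) + (sin(5*pi/6)/4)*B = -sqrt(3)/2 + (1/8)*B.
Answer: -sqrt(3)/2 + 1/2*e23


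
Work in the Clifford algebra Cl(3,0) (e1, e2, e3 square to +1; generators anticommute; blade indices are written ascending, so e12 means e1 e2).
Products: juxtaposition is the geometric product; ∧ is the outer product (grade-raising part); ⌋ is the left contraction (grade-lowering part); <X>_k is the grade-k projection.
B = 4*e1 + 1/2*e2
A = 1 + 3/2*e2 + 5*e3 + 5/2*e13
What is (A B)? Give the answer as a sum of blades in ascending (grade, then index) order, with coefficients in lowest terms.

step 1: 3/4 + 4*e1 + 1/2*e2 - 10*e3 - 6*e12 - 20*e13 - 5/2*e23 - 5/4*e123
Answer: 3/4 + 4*e1 + 1/2*e2 - 10*e3 - 6*e12 - 20*e13 - 5/2*e23 - 5/4*e123


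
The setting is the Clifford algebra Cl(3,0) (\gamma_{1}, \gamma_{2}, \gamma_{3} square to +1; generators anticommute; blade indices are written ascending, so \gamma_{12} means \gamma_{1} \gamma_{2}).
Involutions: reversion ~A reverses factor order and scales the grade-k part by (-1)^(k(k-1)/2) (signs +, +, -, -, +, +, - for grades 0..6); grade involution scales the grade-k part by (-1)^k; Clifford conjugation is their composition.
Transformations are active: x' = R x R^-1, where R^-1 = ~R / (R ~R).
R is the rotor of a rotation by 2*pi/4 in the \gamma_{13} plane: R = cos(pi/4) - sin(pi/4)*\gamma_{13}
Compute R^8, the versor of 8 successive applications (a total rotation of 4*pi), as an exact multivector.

Rotor phase runs at HALF the rotation angle; powers of one rotor simply add phase, so after 8 steps in \gamma_{13} the phase is 8*pi/4 = 2 \pi and R^8 = cos(2 \pi) - sin(2 \pi)*\gamma_{13}.
cos(2 \pi) = 1 and sin(2 \pi) = 0, so R^8 = 1. The total rotation 4*pi is 2 full turns, so every vector returns to itself, yet the rotor is +1, back on the identity sheet (an even number of 2*pi turns).
Answer: 1


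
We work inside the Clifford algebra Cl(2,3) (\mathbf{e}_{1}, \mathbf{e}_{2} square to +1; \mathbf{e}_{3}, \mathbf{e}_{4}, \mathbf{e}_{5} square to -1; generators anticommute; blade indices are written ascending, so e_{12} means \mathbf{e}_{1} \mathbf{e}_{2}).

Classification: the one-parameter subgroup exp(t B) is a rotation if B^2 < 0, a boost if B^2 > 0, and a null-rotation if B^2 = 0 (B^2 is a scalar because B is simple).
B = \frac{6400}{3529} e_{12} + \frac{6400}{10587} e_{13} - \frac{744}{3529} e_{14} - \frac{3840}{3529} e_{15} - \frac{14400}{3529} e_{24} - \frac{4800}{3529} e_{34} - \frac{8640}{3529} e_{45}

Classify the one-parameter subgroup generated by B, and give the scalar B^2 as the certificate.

B^2 term by term: the squares give (\frac{6400}{3529})^2*(e_{12})^2 + (\frac{6400}{10587})^2*(e_{13})^2 + (-\frac{744}{3529})^2*(e_{14})^2 + (-\frac{3840}{3529})^2*(e_{15})^2 + (-\frac{14400}{3529})^2*(e_{24})^2 + (-\frac{4800}{3529})^2*(e_{34})^2 + (-\frac{8640}{3529})^2*(e_{45})^2 = \frac{40960000}{12453841}*(-1) + \frac{40960000}{112084569}*(+1) + \frac{553536}{12453841}*(+1) + \frac{14745600}{12453841}*(+1) + \frac{207360000}{12453841}*(+1) + \frac{23040000}{12453841}*(-1) + \frac{74649600}{12453841}*(-1) = \frac{64}{9} (each basis 2-blade squares to minus the product of its generators' squares); cross terms between blades sharing an index anticommute and cancel; the commuting (index-disjoint) pairs give grade-4 terms 2*c*c'*(blade product), which cancel blade by blade — e_{1234}: -\frac{61440000}{12453841} + \frac{61440000}{12453841} = 0; e_{1245}: -\frac{110592000}{12453841} + \frac{110592000}{12453841} = 0; e_{1345}: -\frac{36864000}{12453841} + \frac{36864000}{12453841} = 0 — confirming B is simple. So B^2 = \frac{64}{9}.
Answer: boost, certificate B^2 = \frac{64}{9}. Note: conjugating B changes its blade decomposition but never the scalar B^2 = \frac{64}{9}, whose sign settles the classification.


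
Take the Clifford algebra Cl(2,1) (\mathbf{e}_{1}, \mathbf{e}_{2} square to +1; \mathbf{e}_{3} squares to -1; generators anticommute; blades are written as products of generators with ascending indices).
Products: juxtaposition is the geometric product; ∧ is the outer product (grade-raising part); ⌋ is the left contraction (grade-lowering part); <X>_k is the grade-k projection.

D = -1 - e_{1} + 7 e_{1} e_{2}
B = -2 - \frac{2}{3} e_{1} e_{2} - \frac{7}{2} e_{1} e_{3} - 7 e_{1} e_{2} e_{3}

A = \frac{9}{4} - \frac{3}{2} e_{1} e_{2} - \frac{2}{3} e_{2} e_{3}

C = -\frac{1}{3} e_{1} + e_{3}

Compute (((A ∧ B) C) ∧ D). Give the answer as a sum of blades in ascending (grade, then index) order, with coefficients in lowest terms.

step 1: -\frac{9}{2} + \frac{3}{2} e_{1} e_{2} - \frac{63}{8} e_{1} e_{3} + \frac{4}{3} e_{2} e_{3} - \frac{63}{4} e_{1} e_{2} e_{3}
step 2: \frac{75}{8} e_{1} - \frac{5}{6} e_{2} - \frac{57}{8} e_{3} + \frac{63}{4} e_{1} e_{2} + \frac{21}{4} e_{2} e_{3} + \frac{19}{18} e_{1} e_{2} e_{3}
step 3: -\frac{75}{8} e_{1} + \frac{5}{6} e_{2} + \frac{57}{8} e_{3} - \frac{199}{12} e_{1} e_{2} - \frac{57}{8} e_{1} e_{3} - \frac{21}{4} e_{2} e_{3} - \frac{4045}{72} e_{1} e_{2} e_{3}
Answer: -\frac{75}{8} e_{1} + \frac{5}{6} e_{2} + \frac{57}{8} e_{3} - \frac{199}{12} e_{1} e_{2} - \frac{57}{8} e_{1} e_{3} - \frac{21}{4} e_{2} e_{3} - \frac{4045}{72} e_{1} e_{2} e_{3}


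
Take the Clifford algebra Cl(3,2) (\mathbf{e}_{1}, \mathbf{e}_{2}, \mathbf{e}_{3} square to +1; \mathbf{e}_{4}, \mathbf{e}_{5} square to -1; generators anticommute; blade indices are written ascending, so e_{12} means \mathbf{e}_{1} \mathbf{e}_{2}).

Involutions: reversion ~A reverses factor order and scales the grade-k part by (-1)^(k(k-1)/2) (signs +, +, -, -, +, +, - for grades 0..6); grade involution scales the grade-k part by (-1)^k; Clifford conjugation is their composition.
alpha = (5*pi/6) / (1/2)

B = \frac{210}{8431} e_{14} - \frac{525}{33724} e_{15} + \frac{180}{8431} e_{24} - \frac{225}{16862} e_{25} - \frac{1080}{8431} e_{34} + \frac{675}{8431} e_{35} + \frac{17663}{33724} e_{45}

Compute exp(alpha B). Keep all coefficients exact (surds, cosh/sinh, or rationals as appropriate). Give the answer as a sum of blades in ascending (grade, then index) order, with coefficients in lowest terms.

B^2 term by term: the squares give (\frac{210}{8431})^2*(e_{14})^2 + (-\frac{525}{33724})^2*(e_{15})^2 + (\frac{180}{8431})^2*(e_{24})^2 + (-\frac{225}{16862})^2*(e_{25})^2 + (-\frac{1080}{8431})^2*(e_{34})^2 + (\frac{675}{8431})^2*(e_{35})^2 + (\frac{17663}{33724})^2*(e_{45})^2 = \frac{44100}{71081761}*(+1) + \frac{275625}{1137308176}*(+1) + \frac{32400}{71081761}*(+1) + \frac{50625}{284327044}*(+1) + \frac{1166400}{71081761}*(+1) + \frac{455625}{71081761}*(+1) + \frac{311981569}{1137308176}*(-1) = -\frac{1}{4} (each basis 2-blade squares to minus the product of its generators' squares); cross terms between blades sharing an index anticommute and cancel; the commuting (index-disjoint) pairs give grade-4 terms 2*c*c'*(blade product), which cancel blade by blade — e_{1245}: \frac{47250}{71081761} - \frac{47250}{71081761} = 0; e_{1345}: -\frac{283500}{71081761} + \frac{283500}{71081761} = 0; e_{2345}: -\frac{243000}{71081761} + \frac{243000}{71081761} = 0 — confirming B is simple. So B^2 = -\frac{1}{4}.
B^2 = -\frac{1}{4} — since the square is negative, the closed form is circular: l = \frac{1}{2}, alpha*l = \frac{5 \pi}{6}, so exp(alpha B) = cos(\frac{5 \pi}{6}) + (sin(\frac{5 \pi}{6})/(\frac{1}{2}))*B = - \frac{\sqrt{3}}{2} + (1)*B.
Answer: - \frac{\sqrt{3}}{2} + \frac{210}{8431} e_{14} - \frac{525}{33724} e_{15} + \frac{180}{8431} e_{24} - \frac{225}{16862} e_{25} - \frac{1080}{8431} e_{34} + \frac{675}{8431} e_{35} + \frac{17663}{33724} e_{45}


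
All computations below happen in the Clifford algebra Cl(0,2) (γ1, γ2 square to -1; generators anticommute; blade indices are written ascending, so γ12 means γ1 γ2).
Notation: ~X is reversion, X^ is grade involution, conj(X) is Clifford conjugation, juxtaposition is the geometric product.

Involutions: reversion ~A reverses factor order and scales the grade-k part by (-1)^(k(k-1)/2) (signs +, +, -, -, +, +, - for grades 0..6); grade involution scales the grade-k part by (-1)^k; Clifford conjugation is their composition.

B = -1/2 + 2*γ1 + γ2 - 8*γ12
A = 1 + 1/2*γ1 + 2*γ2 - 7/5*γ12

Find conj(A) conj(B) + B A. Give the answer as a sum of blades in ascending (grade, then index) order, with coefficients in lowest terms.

first term: -147/10 - 327/20*γ1 + 6/5*γ2 + 19/5*γ12
second term: -147/10 + 327/20*γ1 - 6/5*γ2 - 19/5*γ12
Answer: -147/5


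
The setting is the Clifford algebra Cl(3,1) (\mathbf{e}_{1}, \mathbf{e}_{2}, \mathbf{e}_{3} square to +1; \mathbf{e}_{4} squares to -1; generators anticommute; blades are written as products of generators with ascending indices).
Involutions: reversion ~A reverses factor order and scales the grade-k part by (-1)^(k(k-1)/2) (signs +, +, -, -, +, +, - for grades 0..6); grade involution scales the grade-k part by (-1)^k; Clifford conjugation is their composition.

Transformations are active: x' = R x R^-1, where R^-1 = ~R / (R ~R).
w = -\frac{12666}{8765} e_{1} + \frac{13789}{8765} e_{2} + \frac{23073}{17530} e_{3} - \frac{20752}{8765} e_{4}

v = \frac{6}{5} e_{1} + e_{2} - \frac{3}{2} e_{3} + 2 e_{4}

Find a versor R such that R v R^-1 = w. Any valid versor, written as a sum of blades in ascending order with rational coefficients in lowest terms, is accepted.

Sketch: the shared square \frac{69}{100} makes R = v + w = -\frac{2148}{8765} e_{1} + \frac{22554}{8765} e_{2} - \frac{1611}{8765} e_{3} - \frac{3222}{8765} e_{4} the natural versor; its sandwich fixes that direction, negates (v - w)/2, and sends v to w.
Answer: -\frac{2148}{8765} e_{1} + \frac{22554}{8765} e_{2} - \frac{1611}{8765} e_{3} - \frac{3222}{8765} e_{4}
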